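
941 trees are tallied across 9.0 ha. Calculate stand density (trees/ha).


Formula: Stand Density = N_trees / Area_ha
Density = 941 trees / 9.0 ha
Density = 105 trees/ha

105


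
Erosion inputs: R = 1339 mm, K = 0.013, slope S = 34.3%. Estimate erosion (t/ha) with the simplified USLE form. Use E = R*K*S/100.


Formula: E = R * K * S / 100  (simplified USLE)
R * K = 1339 * 0.013 = 17.407
E = 17.407 * 34.3 / 100 = 5.97 t/ha

5.97


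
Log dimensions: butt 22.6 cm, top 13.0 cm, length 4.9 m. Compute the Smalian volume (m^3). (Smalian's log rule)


Smalian: V = (A1 + A2)/2 * L,  A = pi*(D/200)^2
A1 = pi*(22.6/200)^2 = 0.040115 m^2
A2 = pi*(13.0/200)^2 = 0.013273 m^2
V = (0.040115+0.013273)/2*4.9 = 0.1308 m^3

0.1308


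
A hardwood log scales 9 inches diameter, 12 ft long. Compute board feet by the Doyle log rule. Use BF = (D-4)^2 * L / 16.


Doyle: BF = (D - 4)^2 * L / 16
Adjusted diameter = 9 - 4 = 5 in
(D-4)^2 = 5^2 = 25
BF = 25 * 12 / 16 = 19 BF

19


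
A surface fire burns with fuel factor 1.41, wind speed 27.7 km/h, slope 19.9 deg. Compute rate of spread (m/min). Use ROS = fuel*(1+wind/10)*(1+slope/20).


Formula: ROS = fuel * (1 + wind/10) * (1 + slope/20)
Wind factor = 1 + 27.7/10 = 3.77
Slope factor = 1 + 19.9/20 = 1.995
ROS = 1.41 * 3.77 * 1.995 = 10.6 m/min

10.6


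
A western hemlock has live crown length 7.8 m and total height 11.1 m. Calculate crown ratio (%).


Formula: Crown Ratio = (Crown Length / Total Height) * 100
CR = (7.8 m / 11.1 m) * 100
CR = 0.7027 * 100 = 70.3%

70.3


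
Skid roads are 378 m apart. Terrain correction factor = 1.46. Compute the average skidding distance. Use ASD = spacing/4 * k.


Formula: ASD = (spacing / 4) * correction
Uncorrected distance = spacing / 4 = 378 / 4 = 94.5 m
ASD = 94.5 * 1.46 = 138 m

138


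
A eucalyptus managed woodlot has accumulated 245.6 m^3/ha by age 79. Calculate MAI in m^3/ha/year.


Formula: MAI = Total Volume / Stand Age
MAI = 245.6 m^3/ha / 79 years
MAI = 3.11 m^3/ha/year

3.11


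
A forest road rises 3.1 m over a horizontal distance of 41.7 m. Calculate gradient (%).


Formula: Gradient = rise / run * 100
Gradient = 3.1 / 41.7 * 100 = 7.4%

7.4


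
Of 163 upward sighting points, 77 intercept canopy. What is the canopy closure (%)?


Formula: Canopy closure = covered points / total points * 100
Closure = 77 / 163 * 100
Closure = 0.4724 * 100 = 47.2%

47.2


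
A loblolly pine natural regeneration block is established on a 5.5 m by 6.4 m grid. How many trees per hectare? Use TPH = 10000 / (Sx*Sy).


Formula: TPH = 10000 m^2/ha / (spacing_x * spacing_y)
Area per tree = 5.5 m * 6.4 m = 35.2 m^2
TPH = 10000 / 35.2 = 284 trees/ha

284


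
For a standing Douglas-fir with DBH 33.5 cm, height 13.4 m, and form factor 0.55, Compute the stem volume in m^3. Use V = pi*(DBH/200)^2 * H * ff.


Formula: V = pi * (DBH/200)^2 * H * ff
Radius = DBH/200 = 33.5/200 = 0.1675 m
Radius^2 = 0.1675^2 = 0.02805625 m^2
V = pi * 0.02805625 * 13.4 * 0.55
V = 0.65 m^3

0.65


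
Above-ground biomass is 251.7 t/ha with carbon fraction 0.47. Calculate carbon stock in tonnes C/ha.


Formula: Carbon Stock = Biomass * Carbon Fraction
C = 251.7 t/ha * 0.47
C = 118.3 t C/ha

118.3


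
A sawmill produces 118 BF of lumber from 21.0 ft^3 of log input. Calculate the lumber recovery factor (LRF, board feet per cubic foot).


Formula: LRF = Lumber Output (BF) / Log Input (ft^3)
LRF = 118 BF / 21.0 ft^3
LRF = 5.62 BF/ft^3

5.62


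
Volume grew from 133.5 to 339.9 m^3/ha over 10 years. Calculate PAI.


Formula: PAI = (V_T2 - V_T1) / (T2 - T1)
Volume increment = 339.9 - 133.5 = 206.4 m^3/ha
PAI = 206.4 / 10 = 20.64 m^3/ha/year

20.64


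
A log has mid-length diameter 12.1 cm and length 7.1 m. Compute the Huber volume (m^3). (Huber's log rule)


Huber: V = Am * L,  Am = pi*(Dm/200)^2
Am = pi*(12.1/200)^2 = 0.011499 m^2
V = 0.011499*7.1 = 0.0816 m^3

0.0816


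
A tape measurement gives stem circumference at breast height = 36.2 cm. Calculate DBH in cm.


Formula: DBH = C / pi
DBH = 36.2 / pi
pi = 3.14159...
DBH = 11.5 cm

11.5


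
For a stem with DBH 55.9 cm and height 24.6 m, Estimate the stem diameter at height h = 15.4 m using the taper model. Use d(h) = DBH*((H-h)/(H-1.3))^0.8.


Taper: d(h) = DBH * ((H - h) / (H - 1.3))^0.8
Numerator = H - h = 24.6 - 15.4 = 9.2 m
Denominator = H - 1.3 = 24.6 - 1.3 = 23.3 m
Ratio = 9.2 / 23.3 = 0.39485
d = 55.9 * 0.39485^0.8 = 26.6 cm

26.6


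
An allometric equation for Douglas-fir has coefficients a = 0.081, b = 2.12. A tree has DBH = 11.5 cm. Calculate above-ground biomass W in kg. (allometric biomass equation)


Formula: W = a * DBH^b  (allometric power law)
DBH^b = 11.5^2.12 = 177.288
W = 0.081 * 177.288 = 14.4 kg

14.4


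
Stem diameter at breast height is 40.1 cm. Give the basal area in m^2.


Formula: BA = pi * (DBH/2)^2 / 10000  (cm^2 to m^2)
Radius = DBH/2 = 40.1/2 = 20.05 cm
BA = pi * 20.05^2 / 10000
   = 1262.9281 cm^2 / 10000
   = 0.1263 m^2

0.1263


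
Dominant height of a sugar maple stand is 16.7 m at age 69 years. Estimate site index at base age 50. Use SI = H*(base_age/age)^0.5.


Formula: SI = H_dom * (base_age / age)^0.5
Age ratio = 50 / 69 = 0.72464
sqrt(age_ratio) = 0.85126
SI = 16.7 * 0.85126 = 14.2 m

14.2


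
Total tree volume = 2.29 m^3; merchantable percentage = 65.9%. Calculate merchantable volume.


Formula: MV = V_total * (merchantable_pct / 100)
Merchantable fraction = 65.9% / 100 = 0.659
MV = 2.29 m^3 * 0.659 = 1.509 m^3

1.509


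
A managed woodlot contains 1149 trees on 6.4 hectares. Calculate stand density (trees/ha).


Formula: Stand Density = N_trees / Area_ha
Density = 1149 trees / 6.4 ha
Density = 180 trees/ha

180


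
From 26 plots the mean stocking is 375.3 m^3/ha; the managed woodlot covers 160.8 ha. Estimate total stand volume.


Formula: Total Volume = Mean Volume per ha * Total Area
Total Volume = 375.3 m^3/ha * 160.8 ha
Total Volume = 60348 m^3

60348


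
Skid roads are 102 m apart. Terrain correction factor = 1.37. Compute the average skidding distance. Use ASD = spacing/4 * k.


Formula: ASD = (spacing / 4) * correction
Uncorrected distance = spacing / 4 = 102 / 4 = 25.5 m
ASD = 25.5 * 1.37 = 35 m

35


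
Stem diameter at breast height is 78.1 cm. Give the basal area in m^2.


Formula: BA = pi * (DBH/2)^2 / 10000  (cm^2 to m^2)
Radius = DBH/2 = 78.1/2 = 39.05 cm
BA = pi * 39.05^2 / 10000
   = 4790.6225 cm^2 / 10000
   = 0.4791 m^2

0.4791


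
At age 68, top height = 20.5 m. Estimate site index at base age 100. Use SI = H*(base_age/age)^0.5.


Formula: SI = H_dom * (base_age / age)^0.5
Age ratio = 100 / 68 = 1.47059
sqrt(age_ratio) = 1.21268
SI = 20.5 * 1.21268 = 24.9 m

24.9


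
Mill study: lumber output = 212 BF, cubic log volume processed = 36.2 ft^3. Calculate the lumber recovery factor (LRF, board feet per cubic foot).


Formula: LRF = Lumber Output (BF) / Log Input (ft^3)
LRF = 212 BF / 36.2 ft^3
LRF = 5.86 BF/ft^3

5.86


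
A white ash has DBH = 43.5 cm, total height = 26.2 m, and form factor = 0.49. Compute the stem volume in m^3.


Formula: V = pi * (DBH/200)^2 * H * ff
Radius = DBH/200 = 43.5/200 = 0.2175 m
Radius^2 = 0.2175^2 = 0.04730625 m^2
V = pi * 0.04730625 * 26.2 * 0.49
V = 1.908 m^3

1.908


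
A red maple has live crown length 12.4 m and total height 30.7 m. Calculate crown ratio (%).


Formula: Crown Ratio = (Crown Length / Total Height) * 100
CR = (12.4 m / 30.7 m) * 100
CR = 0.4039 * 100 = 40.4%

40.4


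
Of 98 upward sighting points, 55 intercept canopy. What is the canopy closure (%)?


Formula: Canopy closure = covered points / total points * 100
Closure = 55 / 98 * 100
Closure = 0.5612 * 100 = 56.1%

56.1


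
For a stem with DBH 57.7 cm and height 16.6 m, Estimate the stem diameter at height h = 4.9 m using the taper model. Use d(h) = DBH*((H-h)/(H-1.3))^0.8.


Taper: d(h) = DBH * ((H - h) / (H - 1.3))^0.8
Numerator = H - h = 16.6 - 4.9 = 11.7 m
Denominator = H - 1.3 = 16.6 - 1.3 = 15.3 m
Ratio = 11.7 / 15.3 = 0.76471
d = 57.7 * 0.76471^0.8 = 46.6 cm

46.6


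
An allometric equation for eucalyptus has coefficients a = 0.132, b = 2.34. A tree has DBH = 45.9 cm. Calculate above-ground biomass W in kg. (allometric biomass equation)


Formula: W = a * DBH^b  (allometric power law)
DBH^b = 45.9^2.34 = 7738.2309
W = 0.132 * 7738.2309 = 1021.4 kg

1021.4


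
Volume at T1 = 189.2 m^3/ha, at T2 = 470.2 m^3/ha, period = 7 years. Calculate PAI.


Formula: PAI = (V_T2 - V_T1) / (T2 - T1)
Volume increment = 470.2 - 189.2 = 281.0 m^3/ha
PAI = 281.0 / 7 = 40.14 m^3/ha/year

40.14


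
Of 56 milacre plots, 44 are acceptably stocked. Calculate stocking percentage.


Formula: Stocking % = stocked plots / total plots * 100
Stocking = 44 / 56 * 100
Stocking = 0.7857 * 100 = 78.6%

78.6


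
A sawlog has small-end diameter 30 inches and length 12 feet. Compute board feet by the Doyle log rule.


Doyle: BF = (D - 4)^2 * L / 16
Adjusted diameter = 30 - 4 = 26 in
(D-4)^2 = 26^2 = 676
BF = 676 * 12 / 16 = 507 BF

507


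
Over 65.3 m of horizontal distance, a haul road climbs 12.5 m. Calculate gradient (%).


Formula: Gradient = rise / run * 100
Gradient = 12.5 / 65.3 * 100 = 19.1%

19.1


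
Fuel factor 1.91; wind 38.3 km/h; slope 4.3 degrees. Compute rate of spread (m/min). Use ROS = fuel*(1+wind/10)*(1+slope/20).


Formula: ROS = fuel * (1 + wind/10) * (1 + slope/20)
Wind factor = 1 + 38.3/10 = 4.83
Slope factor = 1 + 4.3/20 = 1.215
ROS = 1.91 * 4.83 * 1.215 = 11.21 m/min

11.21


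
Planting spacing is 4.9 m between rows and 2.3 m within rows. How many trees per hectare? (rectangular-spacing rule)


Formula: TPH = 10000 m^2/ha / (spacing_x * spacing_y)
Area per tree = 4.9 m * 2.3 m = 11.27 m^2
TPH = 10000 / 11.27 = 887 trees/ha

887


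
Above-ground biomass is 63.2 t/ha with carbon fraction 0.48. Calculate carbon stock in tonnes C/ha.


Formula: Carbon Stock = Biomass * Carbon Fraction
C = 63.2 t/ha * 0.48
C = 30.3 t C/ha

30.3


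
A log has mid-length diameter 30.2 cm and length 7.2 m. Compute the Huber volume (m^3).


Huber: V = Am * L,  Am = pi*(Dm/200)^2
Am = pi*(30.2/200)^2 = 0.071631 m^2
V = 0.071631*7.2 = 0.5157 m^3

0.5157


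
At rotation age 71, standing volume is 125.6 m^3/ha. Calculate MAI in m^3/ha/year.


Formula: MAI = Total Volume / Stand Age
MAI = 125.6 m^3/ha / 71 years
MAI = 1.77 m^3/ha/year

1.77


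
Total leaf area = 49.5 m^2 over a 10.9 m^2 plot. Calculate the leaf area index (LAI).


Formula: LAI = total leaf area / ground area  (dimensionless)
LAI = 49.5 m^2 / 10.9 m^2
LAI = 4.54

4.54


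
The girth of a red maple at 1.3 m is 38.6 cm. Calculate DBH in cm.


Formula: DBH = C / pi
DBH = 38.6 / pi
pi = 3.14159...
DBH = 12.3 cm

12.3


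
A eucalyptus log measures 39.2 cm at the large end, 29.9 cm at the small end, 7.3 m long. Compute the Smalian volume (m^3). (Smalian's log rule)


Smalian: V = (A1 + A2)/2 * L,  A = pi*(D/200)^2
A1 = pi*(39.2/200)^2 = 0.120687 m^2
A2 = pi*(29.9/200)^2 = 0.070215 m^2
V = (0.120687+0.070215)/2*7.3 = 0.6968 m^3

0.6968


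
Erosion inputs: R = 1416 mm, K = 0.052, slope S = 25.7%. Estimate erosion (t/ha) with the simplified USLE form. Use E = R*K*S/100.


Formula: E = R * K * S / 100  (simplified USLE)
R * K = 1416 * 0.052 = 73.632
E = 73.632 * 25.7 / 100 = 18.92 t/ha

18.92


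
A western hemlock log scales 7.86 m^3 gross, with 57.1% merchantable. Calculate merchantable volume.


Formula: MV = V_total * (merchantable_pct / 100)
Merchantable fraction = 57.1% / 100 = 0.571
MV = 7.86 m^3 * 0.571 = 4.488 m^3

4.488


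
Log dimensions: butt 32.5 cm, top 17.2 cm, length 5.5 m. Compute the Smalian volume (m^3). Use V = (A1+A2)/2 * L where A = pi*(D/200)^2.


Smalian: V = (A1 + A2)/2 * L,  A = pi*(D/200)^2
A1 = pi*(32.5/200)^2 = 0.082958 m^2
A2 = pi*(17.2/200)^2 = 0.023235 m^2
V = (0.082958+0.023235)/2*5.5 = 0.292 m^3

0.292


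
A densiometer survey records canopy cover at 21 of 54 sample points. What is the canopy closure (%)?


Formula: Canopy closure = covered points / total points * 100
Closure = 21 / 54 * 100
Closure = 0.3889 * 100 = 38.9%

38.9


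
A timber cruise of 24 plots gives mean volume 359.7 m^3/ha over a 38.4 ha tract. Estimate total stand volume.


Formula: Total Volume = Mean Volume per ha * Total Area
Total Volume = 359.7 m^3/ha * 38.4 ha
Total Volume = 13812 m^3

13812


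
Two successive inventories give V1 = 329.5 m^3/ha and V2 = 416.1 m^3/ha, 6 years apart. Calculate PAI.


Formula: PAI = (V_T2 - V_T1) / (T2 - T1)
Volume increment = 416.1 - 329.5 = 86.6 m^3/ha
PAI = 86.6 / 6 = 14.43 m^3/ha/year

14.43


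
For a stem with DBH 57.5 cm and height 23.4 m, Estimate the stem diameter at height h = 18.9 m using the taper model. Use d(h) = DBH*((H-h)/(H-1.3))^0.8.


Taper: d(h) = DBH * ((H - h) / (H - 1.3))^0.8
Numerator = H - h = 23.4 - 18.9 = 4.5 m
Denominator = H - 1.3 = 23.4 - 1.3 = 22.1 m
Ratio = 4.5 / 22.1 = 0.20362
d = 57.5 * 0.20362^0.8 = 16.1 cm

16.1


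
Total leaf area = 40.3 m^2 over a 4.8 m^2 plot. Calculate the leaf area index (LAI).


Formula: LAI = total leaf area / ground area  (dimensionless)
LAI = 40.3 m^2 / 4.8 m^2
LAI = 8.4

8.4


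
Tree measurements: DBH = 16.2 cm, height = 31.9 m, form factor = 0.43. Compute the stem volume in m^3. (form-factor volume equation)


Formula: V = pi * (DBH/200)^2 * H * ff
Radius = DBH/200 = 16.2/200 = 0.081 m
Radius^2 = 0.081^2 = 0.006561 m^2
V = pi * 0.006561 * 31.9 * 0.43
V = 0.283 m^3

0.283


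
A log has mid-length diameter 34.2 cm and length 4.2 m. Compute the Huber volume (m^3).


Huber: V = Am * L,  Am = pi*(Dm/200)^2
Am = pi*(34.2/200)^2 = 0.091863 m^2
V = 0.091863*4.2 = 0.3858 m^3

0.3858


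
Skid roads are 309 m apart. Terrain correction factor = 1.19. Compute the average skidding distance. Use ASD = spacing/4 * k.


Formula: ASD = (spacing / 4) * correction
Uncorrected distance = spacing / 4 = 309 / 4 = 77.25 m
ASD = 77.25 * 1.19 = 92 m

92


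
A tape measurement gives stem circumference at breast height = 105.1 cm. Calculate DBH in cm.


Formula: DBH = C / pi
DBH = 105.1 / pi
pi = 3.14159...
DBH = 33.5 cm

33.5


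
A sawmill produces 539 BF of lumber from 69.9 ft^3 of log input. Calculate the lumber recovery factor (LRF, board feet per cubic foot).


Formula: LRF = Lumber Output (BF) / Log Input (ft^3)
LRF = 539 BF / 69.9 ft^3
LRF = 7.71 BF/ft^3

7.71


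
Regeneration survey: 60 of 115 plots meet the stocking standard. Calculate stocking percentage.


Formula: Stocking % = stocked plots / total plots * 100
Stocking = 60 / 115 * 100
Stocking = 0.5217 * 100 = 52.2%

52.2


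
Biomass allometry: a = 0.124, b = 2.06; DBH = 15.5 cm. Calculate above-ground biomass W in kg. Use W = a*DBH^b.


Formula: W = a * DBH^b  (allometric power law)
DBH^b = 15.5^2.06 = 283.1935
W = 0.124 * 283.1935 = 35.1 kg

35.1


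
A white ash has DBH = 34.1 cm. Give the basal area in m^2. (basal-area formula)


Formula: BA = pi * (DBH/2)^2 / 10000  (cm^2 to m^2)
Radius = DBH/2 = 34.1/2 = 17.05 cm
BA = pi * 17.05^2 / 10000
   = 913.2688 cm^2 / 10000
   = 0.0913 m^2

0.0913


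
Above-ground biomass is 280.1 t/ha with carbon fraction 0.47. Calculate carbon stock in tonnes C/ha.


Formula: Carbon Stock = Biomass * Carbon Fraction
C = 280.1 t/ha * 0.47
C = 131.6 t C/ha

131.6


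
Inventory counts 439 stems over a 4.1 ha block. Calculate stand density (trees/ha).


Formula: Stand Density = N_trees / Area_ha
Density = 439 trees / 4.1 ha
Density = 107 trees/ha

107


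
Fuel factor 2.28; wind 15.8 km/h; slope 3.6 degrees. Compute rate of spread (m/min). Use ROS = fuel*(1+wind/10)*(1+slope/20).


Formula: ROS = fuel * (1 + wind/10) * (1 + slope/20)
Wind factor = 1 + 15.8/10 = 2.58
Slope factor = 1 + 3.6/20 = 1.18
ROS = 2.28 * 2.58 * 1.18 = 6.94 m/min

6.94


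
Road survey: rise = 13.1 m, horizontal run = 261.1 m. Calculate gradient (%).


Formula: Gradient = rise / run * 100
Gradient = 13.1 / 261.1 * 100 = 5.0%

5.0


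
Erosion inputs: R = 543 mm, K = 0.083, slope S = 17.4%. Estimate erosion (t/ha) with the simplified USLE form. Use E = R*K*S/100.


Formula: E = R * K * S / 100  (simplified USLE)
R * K = 543 * 0.083 = 45.069
E = 45.069 * 17.4 / 100 = 7.84 t/ha

7.84


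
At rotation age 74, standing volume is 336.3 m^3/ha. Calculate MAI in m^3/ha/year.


Formula: MAI = Total Volume / Stand Age
MAI = 336.3 m^3/ha / 74 years
MAI = 4.54 m^3/ha/year

4.54


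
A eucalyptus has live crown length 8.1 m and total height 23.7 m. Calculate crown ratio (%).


Formula: Crown Ratio = (Crown Length / Total Height) * 100
CR = (8.1 m / 23.7 m) * 100
CR = 0.3418 * 100 = 34.2%

34.2


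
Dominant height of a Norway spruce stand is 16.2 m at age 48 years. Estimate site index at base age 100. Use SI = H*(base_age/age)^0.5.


Formula: SI = H_dom * (base_age / age)^0.5
Age ratio = 100 / 48 = 2.08333
sqrt(age_ratio) = 1.44338
SI = 16.2 * 1.44338 = 23.4 m

23.4


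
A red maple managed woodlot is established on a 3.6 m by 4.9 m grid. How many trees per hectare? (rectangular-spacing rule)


Formula: TPH = 10000 m^2/ha / (spacing_x * spacing_y)
Area per tree = 3.6 m * 4.9 m = 17.64 m^2
TPH = 10000 / 17.64 = 567 trees/ha

567


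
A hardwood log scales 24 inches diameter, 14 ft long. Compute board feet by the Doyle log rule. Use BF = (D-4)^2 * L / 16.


Doyle: BF = (D - 4)^2 * L / 16
Adjusted diameter = 24 - 4 = 20 in
(D-4)^2 = 20^2 = 400
BF = 400 * 14 / 16 = 350 BF

350


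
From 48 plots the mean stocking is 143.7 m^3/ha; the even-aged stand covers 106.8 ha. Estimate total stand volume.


Formula: Total Volume = Mean Volume per ha * Total Area
Total Volume = 143.7 m^3/ha * 106.8 ha
Total Volume = 15347 m^3

15347


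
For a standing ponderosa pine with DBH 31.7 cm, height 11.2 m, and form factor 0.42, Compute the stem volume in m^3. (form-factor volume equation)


Formula: V = pi * (DBH/200)^2 * H * ff
Radius = DBH/200 = 31.7/200 = 0.1585 m
Radius^2 = 0.1585^2 = 0.02512225 m^2
V = pi * 0.02512225 * 11.2 * 0.42
V = 0.371 m^3

0.371


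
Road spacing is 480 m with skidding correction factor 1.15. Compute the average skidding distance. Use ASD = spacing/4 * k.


Formula: ASD = (spacing / 4) * correction
Uncorrected distance = spacing / 4 = 480 / 4 = 120 m
ASD = 120 * 1.15 = 138 m

138


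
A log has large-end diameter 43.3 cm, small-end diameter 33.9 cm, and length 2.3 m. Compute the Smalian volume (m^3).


Smalian: V = (A1 + A2)/2 * L,  A = pi*(D/200)^2
A1 = pi*(43.3/200)^2 = 0.147254 m^2
A2 = pi*(33.9/200)^2 = 0.090259 m^2
V = (0.147254+0.090259)/2*2.3 = 0.2731 m^3

0.2731


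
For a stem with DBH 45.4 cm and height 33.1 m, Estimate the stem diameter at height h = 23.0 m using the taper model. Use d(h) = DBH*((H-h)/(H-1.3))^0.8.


Taper: d(h) = DBH * ((H - h) / (H - 1.3))^0.8
Numerator = H - h = 33.1 - 23.0 = 10.1 m
Denominator = H - 1.3 = 33.1 - 1.3 = 31.8 m
Ratio = 10.1 / 31.8 = 0.31761
d = 45.4 * 0.31761^0.8 = 18.1 cm

18.1


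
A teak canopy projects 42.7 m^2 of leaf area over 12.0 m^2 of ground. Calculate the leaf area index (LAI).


Formula: LAI = total leaf area / ground area  (dimensionless)
LAI = 42.7 m^2 / 12.0 m^2
LAI = 3.56

3.56


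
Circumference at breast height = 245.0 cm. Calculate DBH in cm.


Formula: DBH = C / pi
DBH = 245.0 / pi
pi = 3.14159...
DBH = 78.0 cm

78.0


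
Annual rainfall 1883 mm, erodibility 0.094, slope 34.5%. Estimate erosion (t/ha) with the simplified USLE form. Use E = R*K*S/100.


Formula: E = R * K * S / 100  (simplified USLE)
R * K = 1883 * 0.094 = 177.002
E = 177.002 * 34.5 / 100 = 61.07 t/ha

61.07


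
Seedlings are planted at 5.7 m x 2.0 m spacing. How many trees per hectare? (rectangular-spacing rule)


Formula: TPH = 10000 m^2/ha / (spacing_x * spacing_y)
Area per tree = 5.7 m * 2.0 m = 11.4 m^2
TPH = 10000 / 11.4 = 877 trees/ha

877


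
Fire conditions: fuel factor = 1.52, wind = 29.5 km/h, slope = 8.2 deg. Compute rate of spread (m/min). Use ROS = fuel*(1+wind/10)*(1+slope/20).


Formula: ROS = fuel * (1 + wind/10) * (1 + slope/20)
Wind factor = 1 + 29.5/10 = 3.95
Slope factor = 1 + 8.2/20 = 1.41
ROS = 1.52 * 3.95 * 1.41 = 8.47 m/min

8.47


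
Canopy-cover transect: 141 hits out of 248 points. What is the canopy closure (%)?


Formula: Canopy closure = covered points / total points * 100
Closure = 141 / 248 * 100
Closure = 0.5685 * 100 = 56.9%

56.9


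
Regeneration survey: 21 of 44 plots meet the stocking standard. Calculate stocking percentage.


Formula: Stocking % = stocked plots / total plots * 100
Stocking = 21 / 44 * 100
Stocking = 0.4773 * 100 = 47.7%

47.7


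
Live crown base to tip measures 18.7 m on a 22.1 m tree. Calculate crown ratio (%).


Formula: Crown Ratio = (Crown Length / Total Height) * 100
CR = (18.7 m / 22.1 m) * 100
CR = 0.8462 * 100 = 84.6%

84.6


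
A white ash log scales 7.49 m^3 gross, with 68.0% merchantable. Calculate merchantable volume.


Formula: MV = V_total * (merchantable_pct / 100)
Merchantable fraction = 68.0% / 100 = 0.68
MV = 7.49 m^3 * 0.68 = 5.093 m^3

5.093


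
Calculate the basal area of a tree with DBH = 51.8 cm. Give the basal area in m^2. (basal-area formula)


Formula: BA = pi * (DBH/2)^2 / 10000  (cm^2 to m^2)
Radius = DBH/2 = 51.8/2 = 25.9 cm
BA = pi * 25.9^2 / 10000
   = 2107.4118 cm^2 / 10000
   = 0.2107 m^2

0.2107


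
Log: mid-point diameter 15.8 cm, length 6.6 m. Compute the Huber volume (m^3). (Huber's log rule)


Huber: V = Am * L,  Am = pi*(Dm/200)^2
Am = pi*(15.8/200)^2 = 0.019607 m^2
V = 0.019607*6.6 = 0.1294 m^3

0.1294


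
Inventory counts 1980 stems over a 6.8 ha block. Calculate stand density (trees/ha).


Formula: Stand Density = N_trees / Area_ha
Density = 1980 trees / 6.8 ha
Density = 291 trees/ha

291


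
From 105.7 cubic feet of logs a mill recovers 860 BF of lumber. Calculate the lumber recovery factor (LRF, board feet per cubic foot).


Formula: LRF = Lumber Output (BF) / Log Input (ft^3)
LRF = 860 BF / 105.7 ft^3
LRF = 8.14 BF/ft^3

8.14


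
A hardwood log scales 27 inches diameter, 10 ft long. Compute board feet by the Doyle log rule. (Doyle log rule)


Doyle: BF = (D - 4)^2 * L / 16
Adjusted diameter = 27 - 4 = 23 in
(D-4)^2 = 23^2 = 529
BF = 529 * 10 / 16 = 331 BF

331


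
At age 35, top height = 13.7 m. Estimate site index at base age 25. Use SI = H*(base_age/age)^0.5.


Formula: SI = H_dom * (base_age / age)^0.5
Age ratio = 25 / 35 = 0.71429
sqrt(age_ratio) = 0.84515
SI = 13.7 * 0.84515 = 11.6 m

11.6


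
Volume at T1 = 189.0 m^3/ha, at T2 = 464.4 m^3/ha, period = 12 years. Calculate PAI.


Formula: PAI = (V_T2 - V_T1) / (T2 - T1)
Volume increment = 464.4 - 189.0 = 275.4 m^3/ha
PAI = 275.4 / 12 = 22.95 m^3/ha/year

22.95


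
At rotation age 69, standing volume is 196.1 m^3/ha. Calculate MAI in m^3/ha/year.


Formula: MAI = Total Volume / Stand Age
MAI = 196.1 m^3/ha / 69 years
MAI = 2.84 m^3/ha/year

2.84


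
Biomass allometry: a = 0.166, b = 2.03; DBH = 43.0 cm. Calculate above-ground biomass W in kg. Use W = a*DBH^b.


Formula: W = a * DBH^b  (allometric power law)
DBH^b = 43.0^2.03 = 2069.86
W = 0.166 * 2069.86 = 343.6 kg

343.6


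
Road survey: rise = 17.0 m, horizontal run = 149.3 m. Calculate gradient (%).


Formula: Gradient = rise / run * 100
Gradient = 17.0 / 149.3 * 100 = 11.4%

11.4


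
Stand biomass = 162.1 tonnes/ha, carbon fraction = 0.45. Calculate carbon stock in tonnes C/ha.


Formula: Carbon Stock = Biomass * Carbon Fraction
C = 162.1 t/ha * 0.45
C = 72.9 t C/ha

72.9


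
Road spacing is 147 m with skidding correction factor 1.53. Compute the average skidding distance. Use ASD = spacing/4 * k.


Formula: ASD = (spacing / 4) * correction
Uncorrected distance = spacing / 4 = 147 / 4 = 36.75 m
ASD = 36.75 * 1.53 = 56 m

56


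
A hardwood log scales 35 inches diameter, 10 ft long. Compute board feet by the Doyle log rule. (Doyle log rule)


Doyle: BF = (D - 4)^2 * L / 16
Adjusted diameter = 35 - 4 = 31 in
(D-4)^2 = 31^2 = 961
BF = 961 * 10 / 16 = 601 BF

601


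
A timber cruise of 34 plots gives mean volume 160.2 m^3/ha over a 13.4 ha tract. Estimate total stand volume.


Formula: Total Volume = Mean Volume per ha * Total Area
Total Volume = 160.2 m^3/ha * 13.4 ha
Total Volume = 2147 m^3

2147


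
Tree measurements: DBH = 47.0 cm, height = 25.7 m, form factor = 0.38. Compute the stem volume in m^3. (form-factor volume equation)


Formula: V = pi * (DBH/200)^2 * H * ff
Radius = DBH/200 = 47.0/200 = 0.235 m
Radius^2 = 0.235^2 = 0.055225 m^2
V = pi * 0.055225 * 25.7 * 0.38
V = 1.694 m^3

1.694


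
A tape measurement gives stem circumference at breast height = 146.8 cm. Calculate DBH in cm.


Formula: DBH = C / pi
DBH = 146.8 / pi
pi = 3.14159...
DBH = 46.7 cm

46.7


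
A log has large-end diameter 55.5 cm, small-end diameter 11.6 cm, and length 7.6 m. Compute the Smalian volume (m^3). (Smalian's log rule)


Smalian: V = (A1 + A2)/2 * L,  A = pi*(D/200)^2
A1 = pi*(55.5/200)^2 = 0.241922 m^2
A2 = pi*(11.6/200)^2 = 0.010568 m^2
V = (0.241922+0.010568)/2*7.6 = 0.9595 m^3

0.9595


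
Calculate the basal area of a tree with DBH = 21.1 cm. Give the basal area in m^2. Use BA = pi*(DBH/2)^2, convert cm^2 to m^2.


Formula: BA = pi * (DBH/2)^2 / 10000  (cm^2 to m^2)
Radius = DBH/2 = 21.1/2 = 10.55 cm
BA = pi * 10.55^2 / 10000
   = 349.6671 cm^2 / 10000
   = 0.035 m^2

0.035


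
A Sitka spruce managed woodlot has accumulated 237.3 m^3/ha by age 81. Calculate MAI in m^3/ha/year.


Formula: MAI = Total Volume / Stand Age
MAI = 237.3 m^3/ha / 81 years
MAI = 2.93 m^3/ha/year

2.93


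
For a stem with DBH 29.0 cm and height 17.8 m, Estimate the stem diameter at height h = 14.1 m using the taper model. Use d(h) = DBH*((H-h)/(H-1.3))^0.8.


Taper: d(h) = DBH * ((H - h) / (H - 1.3))^0.8
Numerator = H - h = 17.8 - 14.1 = 3.7 m
Denominator = H - 1.3 = 17.8 - 1.3 = 16.5 m
Ratio = 3.7 / 16.5 = 0.22424
d = 29.0 * 0.22424^0.8 = 8.8 cm

8.8


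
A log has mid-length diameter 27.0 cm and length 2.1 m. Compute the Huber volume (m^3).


Huber: V = Am * L,  Am = pi*(Dm/200)^2
Am = pi*(27.0/200)^2 = 0.057256 m^2
V = 0.057256*2.1 = 0.1202 m^3

0.1202


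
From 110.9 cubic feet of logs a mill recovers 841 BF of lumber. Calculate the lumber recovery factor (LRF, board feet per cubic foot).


Formula: LRF = Lumber Output (BF) / Log Input (ft^3)
LRF = 841 BF / 110.9 ft^3
LRF = 7.58 BF/ft^3

7.58


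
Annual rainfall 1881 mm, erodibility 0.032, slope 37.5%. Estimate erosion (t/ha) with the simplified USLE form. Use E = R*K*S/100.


Formula: E = R * K * S / 100  (simplified USLE)
R * K = 1881 * 0.032 = 60.192
E = 60.192 * 37.5 / 100 = 22.57 t/ha

22.57


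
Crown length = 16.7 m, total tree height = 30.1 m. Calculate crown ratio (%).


Formula: Crown Ratio = (Crown Length / Total Height) * 100
CR = (16.7 m / 30.1 m) * 100
CR = 0.5548 * 100 = 55.5%

55.5


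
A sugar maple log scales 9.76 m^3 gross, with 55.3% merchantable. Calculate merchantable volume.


Formula: MV = V_total * (merchantable_pct / 100)
Merchantable fraction = 55.3% / 100 = 0.553
MV = 9.76 m^3 * 0.553 = 5.397 m^3

5.397


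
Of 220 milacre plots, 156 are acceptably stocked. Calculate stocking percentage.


Formula: Stocking % = stocked plots / total plots * 100
Stocking = 156 / 220 * 100
Stocking = 0.7091 * 100 = 70.9%

70.9


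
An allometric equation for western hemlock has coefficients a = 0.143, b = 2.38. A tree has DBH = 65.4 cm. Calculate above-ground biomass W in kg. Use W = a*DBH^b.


Formula: W = a * DBH^b  (allometric power law)
DBH^b = 65.4^2.38 = 20944.7433
W = 0.143 * 20944.7433 = 2995.1 kg

2995.1


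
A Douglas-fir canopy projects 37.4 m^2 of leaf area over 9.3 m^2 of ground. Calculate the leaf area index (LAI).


Formula: LAI = total leaf area / ground area  (dimensionless)
LAI = 37.4 m^2 / 9.3 m^2
LAI = 4.02

4.02


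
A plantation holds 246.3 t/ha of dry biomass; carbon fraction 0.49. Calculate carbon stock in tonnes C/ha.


Formula: Carbon Stock = Biomass * Carbon Fraction
C = 246.3 t/ha * 0.49
C = 120.7 t C/ha

120.7


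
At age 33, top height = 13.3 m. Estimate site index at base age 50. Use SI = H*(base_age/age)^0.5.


Formula: SI = H_dom * (base_age / age)^0.5
Age ratio = 50 / 33 = 1.51515
sqrt(age_ratio) = 1.23091
SI = 13.3 * 1.23091 = 16.4 m

16.4


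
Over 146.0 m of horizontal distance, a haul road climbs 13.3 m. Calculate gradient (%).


Formula: Gradient = rise / run * 100
Gradient = 13.3 / 146.0 * 100 = 9.1%

9.1


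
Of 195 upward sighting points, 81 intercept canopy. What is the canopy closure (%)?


Formula: Canopy closure = covered points / total points * 100
Closure = 81 / 195 * 100
Closure = 0.4154 * 100 = 41.5%

41.5


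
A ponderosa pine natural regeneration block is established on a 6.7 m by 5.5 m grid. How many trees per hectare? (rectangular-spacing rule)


Formula: TPH = 10000 m^2/ha / (spacing_x * spacing_y)
Area per tree = 6.7 m * 5.5 m = 36.85 m^2
TPH = 10000 / 36.85 = 271 trees/ha

271


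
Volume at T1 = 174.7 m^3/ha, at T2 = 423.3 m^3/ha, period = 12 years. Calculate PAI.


Formula: PAI = (V_T2 - V_T1) / (T2 - T1)
Volume increment = 423.3 - 174.7 = 248.6 m^3/ha
PAI = 248.6 / 12 = 20.72 m^3/ha/year

20.72


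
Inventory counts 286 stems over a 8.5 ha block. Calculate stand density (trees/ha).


Formula: Stand Density = N_trees / Area_ha
Density = 286 trees / 8.5 ha
Density = 34 trees/ha

34


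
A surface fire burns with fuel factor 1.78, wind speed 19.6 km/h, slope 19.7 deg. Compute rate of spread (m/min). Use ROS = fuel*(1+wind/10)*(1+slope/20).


Formula: ROS = fuel * (1 + wind/10) * (1 + slope/20)
Wind factor = 1 + 19.6/10 = 2.96
Slope factor = 1 + 19.7/20 = 1.985
ROS = 1.78 * 2.96 * 1.985 = 10.46 m/min

10.46


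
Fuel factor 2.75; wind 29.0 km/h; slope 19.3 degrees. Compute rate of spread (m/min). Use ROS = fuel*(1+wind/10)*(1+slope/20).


Formula: ROS = fuel * (1 + wind/10) * (1 + slope/20)
Wind factor = 1 + 29.0/10 = 3.9
Slope factor = 1 + 19.3/20 = 1.965
ROS = 2.75 * 3.9 * 1.965 = 21.07 m/min

21.07


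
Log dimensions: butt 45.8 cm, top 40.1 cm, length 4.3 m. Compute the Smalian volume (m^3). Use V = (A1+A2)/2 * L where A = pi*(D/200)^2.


Smalian: V = (A1 + A2)/2 * L,  A = pi*(D/200)^2
A1 = pi*(45.8/200)^2 = 0.164748 m^2
A2 = pi*(40.1/200)^2 = 0.126293 m^2
V = (0.164748+0.126293)/2*4.3 = 0.6257 m^3

0.6257


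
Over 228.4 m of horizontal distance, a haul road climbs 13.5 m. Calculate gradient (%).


Formula: Gradient = rise / run * 100
Gradient = 13.5 / 228.4 * 100 = 5.9%

5.9


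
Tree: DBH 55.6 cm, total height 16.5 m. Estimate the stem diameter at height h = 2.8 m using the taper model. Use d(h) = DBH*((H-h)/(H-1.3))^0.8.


Taper: d(h) = DBH * ((H - h) / (H - 1.3))^0.8
Numerator = H - h = 16.5 - 2.8 = 13.7 m
Denominator = H - 1.3 = 16.5 - 1.3 = 15.2 m
Ratio = 13.7 / 15.2 = 0.90132
d = 55.6 * 0.90132^0.8 = 51.2 cm

51.2


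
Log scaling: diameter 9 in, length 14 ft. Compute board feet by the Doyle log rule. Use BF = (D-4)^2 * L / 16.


Doyle: BF = (D - 4)^2 * L / 16
Adjusted diameter = 9 - 4 = 5 in
(D-4)^2 = 5^2 = 25
BF = 25 * 14 / 16 = 22 BF

22


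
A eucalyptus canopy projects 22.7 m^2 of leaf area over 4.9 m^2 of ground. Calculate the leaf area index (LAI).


Formula: LAI = total leaf area / ground area  (dimensionless)
LAI = 22.7 m^2 / 4.9 m^2
LAI = 4.63

4.63


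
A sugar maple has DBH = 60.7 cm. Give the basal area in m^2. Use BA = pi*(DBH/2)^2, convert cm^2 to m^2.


Formula: BA = pi * (DBH/2)^2 / 10000  (cm^2 to m^2)
Radius = DBH/2 = 60.7/2 = 30.35 cm
BA = pi * 30.35^2 / 10000
   = 2893.7917 cm^2 / 10000
   = 0.2894 m^2

0.2894


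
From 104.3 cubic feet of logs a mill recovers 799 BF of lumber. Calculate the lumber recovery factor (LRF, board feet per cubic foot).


Formula: LRF = Lumber Output (BF) / Log Input (ft^3)
LRF = 799 BF / 104.3 ft^3
LRF = 7.66 BF/ft^3

7.66


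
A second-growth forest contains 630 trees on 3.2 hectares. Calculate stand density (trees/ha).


Formula: Stand Density = N_trees / Area_ha
Density = 630 trees / 3.2 ha
Density = 197 trees/ha

197


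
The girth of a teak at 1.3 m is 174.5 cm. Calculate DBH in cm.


Formula: DBH = C / pi
DBH = 174.5 / pi
pi = 3.14159...
DBH = 55.5 cm

55.5


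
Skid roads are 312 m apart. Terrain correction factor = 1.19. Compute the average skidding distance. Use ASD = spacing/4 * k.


Formula: ASD = (spacing / 4) * correction
Uncorrected distance = spacing / 4 = 312 / 4 = 78 m
ASD = 78 * 1.19 = 93 m

93


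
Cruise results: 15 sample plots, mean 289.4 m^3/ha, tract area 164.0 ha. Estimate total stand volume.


Formula: Total Volume = Mean Volume per ha * Total Area
Total Volume = 289.4 m^3/ha * 164.0 ha
Total Volume = 47462 m^3

47462


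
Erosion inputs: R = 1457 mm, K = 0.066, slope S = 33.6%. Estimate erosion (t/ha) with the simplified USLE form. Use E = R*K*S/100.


Formula: E = R * K * S / 100  (simplified USLE)
R * K = 1457 * 0.066 = 96.162
E = 96.162 * 33.6 / 100 = 32.31 t/ha

32.31


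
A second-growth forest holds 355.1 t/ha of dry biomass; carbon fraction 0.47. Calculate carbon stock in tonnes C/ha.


Formula: Carbon Stock = Biomass * Carbon Fraction
C = 355.1 t/ha * 0.47
C = 166.9 t C/ha

166.9


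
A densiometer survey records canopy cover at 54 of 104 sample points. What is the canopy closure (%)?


Formula: Canopy closure = covered points / total points * 100
Closure = 54 / 104 * 100
Closure = 0.5192 * 100 = 51.9%

51.9


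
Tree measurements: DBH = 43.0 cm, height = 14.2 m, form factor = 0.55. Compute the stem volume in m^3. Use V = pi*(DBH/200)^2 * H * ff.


Formula: V = pi * (DBH/200)^2 * H * ff
Radius = DBH/200 = 43.0/200 = 0.215 m
Radius^2 = 0.215^2 = 0.046225 m^2
V = pi * 0.046225 * 14.2 * 0.55
V = 1.134 m^3

1.134


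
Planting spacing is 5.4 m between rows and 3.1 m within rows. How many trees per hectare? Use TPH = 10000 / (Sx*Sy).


Formula: TPH = 10000 m^2/ha / (spacing_x * spacing_y)
Area per tree = 5.4 m * 3.1 m = 16.74 m^2
TPH = 10000 / 16.74 = 597 trees/ha

597


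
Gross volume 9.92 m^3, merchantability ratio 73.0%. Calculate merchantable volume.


Formula: MV = V_total * (merchantable_pct / 100)
Merchantable fraction = 73.0% / 100 = 0.73
MV = 9.92 m^3 * 0.73 = 7.242 m^3

7.242


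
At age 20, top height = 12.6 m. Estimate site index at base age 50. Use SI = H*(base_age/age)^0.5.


Formula: SI = H_dom * (base_age / age)^0.5
Age ratio = 50 / 20 = 2.5
sqrt(age_ratio) = 1.58114
SI = 12.6 * 1.58114 = 19.9 m

19.9


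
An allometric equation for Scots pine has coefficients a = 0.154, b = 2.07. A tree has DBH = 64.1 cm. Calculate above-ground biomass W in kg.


Formula: W = a * DBH^b  (allometric power law)
DBH^b = 64.1^2.07 = 5497.8909
W = 0.154 * 5497.8909 = 846.7 kg

846.7


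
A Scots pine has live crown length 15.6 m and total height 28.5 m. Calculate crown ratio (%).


Formula: Crown Ratio = (Crown Length / Total Height) * 100
CR = (15.6 m / 28.5 m) * 100
CR = 0.5474 * 100 = 54.7%

54.7


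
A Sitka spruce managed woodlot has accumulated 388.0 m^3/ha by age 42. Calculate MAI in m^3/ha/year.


Formula: MAI = Total Volume / Stand Age
MAI = 388.0 m^3/ha / 42 years
MAI = 9.24 m^3/ha/year

9.24


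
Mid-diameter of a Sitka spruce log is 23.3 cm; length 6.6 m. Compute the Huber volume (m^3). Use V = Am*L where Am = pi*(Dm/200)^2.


Huber: V = Am * L,  Am = pi*(Dm/200)^2
Am = pi*(23.3/200)^2 = 0.042638 m^2
V = 0.042638*6.6 = 0.2814 m^3

0.2814


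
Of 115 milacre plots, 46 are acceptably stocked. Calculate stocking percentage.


Formula: Stocking % = stocked plots / total plots * 100
Stocking = 46 / 115 * 100
Stocking = 0.4 * 100 = 40.0%

40.0


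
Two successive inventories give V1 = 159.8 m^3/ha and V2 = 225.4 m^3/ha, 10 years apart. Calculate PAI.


Formula: PAI = (V_T2 - V_T1) / (T2 - T1)
Volume increment = 225.4 - 159.8 = 65.6 m^3/ha
PAI = 65.6 / 10 = 6.56 m^3/ha/year

6.56


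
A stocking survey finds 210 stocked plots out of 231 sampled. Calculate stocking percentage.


Formula: Stocking % = stocked plots / total plots * 100
Stocking = 210 / 231 * 100
Stocking = 0.9091 * 100 = 90.9%

90.9


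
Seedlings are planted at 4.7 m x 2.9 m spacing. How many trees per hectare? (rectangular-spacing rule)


Formula: TPH = 10000 m^2/ha / (spacing_x * spacing_y)
Area per tree = 4.7 m * 2.9 m = 13.63 m^2
TPH = 10000 / 13.63 = 734 trees/ha

734


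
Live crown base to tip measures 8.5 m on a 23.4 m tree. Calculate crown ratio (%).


Formula: Crown Ratio = (Crown Length / Total Height) * 100
CR = (8.5 m / 23.4 m) * 100
CR = 0.3632 * 100 = 36.3%

36.3


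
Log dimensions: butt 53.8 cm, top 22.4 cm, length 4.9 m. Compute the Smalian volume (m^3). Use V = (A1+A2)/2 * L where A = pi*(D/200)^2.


Smalian: V = (A1 + A2)/2 * L,  A = pi*(D/200)^2
A1 = pi*(53.8/200)^2 = 0.227329 m^2
A2 = pi*(22.4/200)^2 = 0.039408 m^2
V = (0.227329+0.039408)/2*4.9 = 0.6535 m^3

0.6535


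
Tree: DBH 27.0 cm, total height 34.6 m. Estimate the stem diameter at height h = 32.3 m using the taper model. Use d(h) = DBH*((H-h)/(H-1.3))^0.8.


Taper: d(h) = DBH * ((H - h) / (H - 1.3))^0.8
Numerator = H - h = 34.6 - 32.3 = 2.3 m
Denominator = H - 1.3 = 34.6 - 1.3 = 33.3 m
Ratio = 2.3 / 33.3 = 0.06907
d = 27.0 * 0.06907^0.8 = 3.2 cm

3.2


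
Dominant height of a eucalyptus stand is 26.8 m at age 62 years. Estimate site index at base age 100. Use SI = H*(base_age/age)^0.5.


Formula: SI = H_dom * (base_age / age)^0.5
Age ratio = 100 / 62 = 1.6129
sqrt(age_ratio) = 1.27
SI = 26.8 * 1.27 = 34.0 m

34.0


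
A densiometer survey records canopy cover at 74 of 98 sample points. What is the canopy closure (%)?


Formula: Canopy closure = covered points / total points * 100
Closure = 74 / 98 * 100
Closure = 0.7551 * 100 = 75.5%

75.5


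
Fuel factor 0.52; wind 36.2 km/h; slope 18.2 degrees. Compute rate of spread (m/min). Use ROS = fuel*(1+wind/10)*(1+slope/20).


Formula: ROS = fuel * (1 + wind/10) * (1 + slope/20)
Wind factor = 1 + 36.2/10 = 4.62
Slope factor = 1 + 18.2/20 = 1.91
ROS = 0.52 * 4.62 * 1.91 = 4.59 m/min

4.59


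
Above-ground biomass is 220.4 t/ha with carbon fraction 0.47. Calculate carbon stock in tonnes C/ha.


Formula: Carbon Stock = Biomass * Carbon Fraction
C = 220.4 t/ha * 0.47
C = 103.6 t C/ha

103.6


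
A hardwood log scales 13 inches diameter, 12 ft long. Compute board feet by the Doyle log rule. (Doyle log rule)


Doyle: BF = (D - 4)^2 * L / 16
Adjusted diameter = 13 - 4 = 9 in
(D-4)^2 = 9^2 = 81
BF = 81 * 12 / 16 = 61 BF

61


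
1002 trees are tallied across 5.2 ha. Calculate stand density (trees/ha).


Formula: Stand Density = N_trees / Area_ha
Density = 1002 trees / 5.2 ha
Density = 193 trees/ha

193


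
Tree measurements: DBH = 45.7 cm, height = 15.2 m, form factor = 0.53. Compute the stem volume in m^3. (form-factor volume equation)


Formula: V = pi * (DBH/200)^2 * H * ff
Radius = DBH/200 = 45.7/200 = 0.2285 m
Radius^2 = 0.2285^2 = 0.05221225 m^2
V = pi * 0.05221225 * 15.2 * 0.53
V = 1.321 m^3

1.321


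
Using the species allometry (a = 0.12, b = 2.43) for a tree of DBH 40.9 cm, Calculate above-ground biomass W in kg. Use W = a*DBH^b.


Formula: W = a * DBH^b  (allometric power law)
DBH^b = 40.9^2.43 = 8250.64
W = 0.12 * 8250.64 = 990.1 kg

990.1


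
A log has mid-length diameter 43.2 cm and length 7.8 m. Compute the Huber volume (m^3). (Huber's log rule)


Huber: V = Am * L,  Am = pi*(Dm/200)^2
Am = pi*(43.2/200)^2 = 0.146574 m^2
V = 0.146574*7.8 = 1.1433 m^3

1.1433
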